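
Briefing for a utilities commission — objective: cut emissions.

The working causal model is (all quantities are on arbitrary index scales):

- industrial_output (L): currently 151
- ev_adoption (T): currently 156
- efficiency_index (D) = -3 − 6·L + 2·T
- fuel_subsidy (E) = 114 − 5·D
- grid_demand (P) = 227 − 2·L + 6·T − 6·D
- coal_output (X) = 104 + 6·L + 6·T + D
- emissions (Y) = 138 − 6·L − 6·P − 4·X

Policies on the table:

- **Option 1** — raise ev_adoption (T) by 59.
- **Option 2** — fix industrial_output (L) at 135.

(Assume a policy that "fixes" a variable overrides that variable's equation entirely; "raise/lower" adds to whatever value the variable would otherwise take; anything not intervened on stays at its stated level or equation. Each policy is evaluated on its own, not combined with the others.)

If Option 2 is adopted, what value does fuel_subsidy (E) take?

2619

Option 2 (L := 135):
  L = 135
  T = 156
  D = -3 − 6·135 + 2·156 = -501
  E = 114 − 5·(-501) = 2619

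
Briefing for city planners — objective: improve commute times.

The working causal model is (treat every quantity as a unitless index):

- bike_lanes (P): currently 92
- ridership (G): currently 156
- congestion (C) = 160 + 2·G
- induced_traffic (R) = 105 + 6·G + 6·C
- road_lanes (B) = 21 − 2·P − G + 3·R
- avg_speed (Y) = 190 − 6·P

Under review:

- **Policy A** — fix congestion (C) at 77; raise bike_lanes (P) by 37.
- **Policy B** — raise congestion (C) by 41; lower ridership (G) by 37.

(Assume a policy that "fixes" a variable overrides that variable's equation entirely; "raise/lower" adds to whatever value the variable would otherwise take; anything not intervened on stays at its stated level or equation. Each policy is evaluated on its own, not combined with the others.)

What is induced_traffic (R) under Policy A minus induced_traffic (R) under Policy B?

-1950

Policy A (C := 77, P + 37):
  G = 156
  C = 77
  R = 105 + 6·156 + 6·77 = 1503
Policy B (C + 41, G − 37):
  G = 156 − 37 = 119
  C = 160 + 2·119 (+41 from intervention) = 439
  R = 105 + 6·119 + 6·439 = 3453
R: 1503 − 3453 = -1950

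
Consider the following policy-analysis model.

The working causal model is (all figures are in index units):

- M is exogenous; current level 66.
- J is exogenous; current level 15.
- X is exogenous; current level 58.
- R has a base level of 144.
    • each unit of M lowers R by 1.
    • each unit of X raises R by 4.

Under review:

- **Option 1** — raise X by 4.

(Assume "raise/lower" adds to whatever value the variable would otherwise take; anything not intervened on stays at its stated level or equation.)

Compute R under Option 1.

Option 1 (X + 4):
  M = 66
  X = 58 + 4 = 62
  R = 144 − 66 + 4·62 = 326

326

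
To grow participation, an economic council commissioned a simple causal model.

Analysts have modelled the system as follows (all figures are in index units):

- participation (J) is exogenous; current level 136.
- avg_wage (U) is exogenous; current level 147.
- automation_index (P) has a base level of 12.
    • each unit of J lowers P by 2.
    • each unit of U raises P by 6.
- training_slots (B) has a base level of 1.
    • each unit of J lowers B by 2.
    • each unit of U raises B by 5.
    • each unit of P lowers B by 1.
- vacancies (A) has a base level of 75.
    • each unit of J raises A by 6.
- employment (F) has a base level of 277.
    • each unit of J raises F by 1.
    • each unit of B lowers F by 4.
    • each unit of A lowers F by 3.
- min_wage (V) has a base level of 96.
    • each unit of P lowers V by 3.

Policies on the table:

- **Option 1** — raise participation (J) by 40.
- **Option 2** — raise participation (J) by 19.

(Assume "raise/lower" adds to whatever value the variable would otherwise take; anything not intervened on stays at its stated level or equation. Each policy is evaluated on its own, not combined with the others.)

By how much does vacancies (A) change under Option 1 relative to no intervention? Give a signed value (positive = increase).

Baseline:
  J = 136
  A = 75 + 6·136 = 891
Option 1 (J + 40):
  J = 136 + 40 = 176
  A = 75 + 6·176 = 1131
Change in A: 1131 − 891 = 240

240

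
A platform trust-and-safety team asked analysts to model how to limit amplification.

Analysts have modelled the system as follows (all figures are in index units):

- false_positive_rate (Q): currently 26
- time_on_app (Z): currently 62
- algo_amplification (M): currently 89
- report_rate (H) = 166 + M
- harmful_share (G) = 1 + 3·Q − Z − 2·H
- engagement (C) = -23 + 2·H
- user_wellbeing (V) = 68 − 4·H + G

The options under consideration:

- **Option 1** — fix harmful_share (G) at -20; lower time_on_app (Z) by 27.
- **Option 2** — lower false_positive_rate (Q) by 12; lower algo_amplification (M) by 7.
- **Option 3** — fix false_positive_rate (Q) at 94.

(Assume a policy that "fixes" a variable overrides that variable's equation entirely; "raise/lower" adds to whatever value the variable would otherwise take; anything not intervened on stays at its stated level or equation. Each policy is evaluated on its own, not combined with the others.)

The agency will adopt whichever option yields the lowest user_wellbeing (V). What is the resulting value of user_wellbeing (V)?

Option 1 (G := -20, Z − 27):
  Q = 26
  Z = 62 − 27 = 35
  M = 89
  H = 166 + 89 = 255
  G = -20
  V = 68 − 4·255 + (-20) = -972
Option 2 (Q − 12, M − 7):
  Q = 26 − 12 = 14
  Z = 62
  M = 89 − 7 = 82
  H = 166 + 82 = 248
  G = 1 + 3·14 − 62 − 2·248 = -515
  V = 68 − 4·248 + (-515) = -1439
Option 3 (Q := 94):
  Q = 94
  Z = 62
  M = 89
  H = 166 + 89 = 255
  G = 1 + 3·94 − 62 − 2·255 = -289
  V = 68 − 4·255 + (-289) = -1241
Comparing — Option 1: V=-972, Option 2: V=-1439, Option 3: V=-1241. Lowest is -1439 (Option 2).

-1439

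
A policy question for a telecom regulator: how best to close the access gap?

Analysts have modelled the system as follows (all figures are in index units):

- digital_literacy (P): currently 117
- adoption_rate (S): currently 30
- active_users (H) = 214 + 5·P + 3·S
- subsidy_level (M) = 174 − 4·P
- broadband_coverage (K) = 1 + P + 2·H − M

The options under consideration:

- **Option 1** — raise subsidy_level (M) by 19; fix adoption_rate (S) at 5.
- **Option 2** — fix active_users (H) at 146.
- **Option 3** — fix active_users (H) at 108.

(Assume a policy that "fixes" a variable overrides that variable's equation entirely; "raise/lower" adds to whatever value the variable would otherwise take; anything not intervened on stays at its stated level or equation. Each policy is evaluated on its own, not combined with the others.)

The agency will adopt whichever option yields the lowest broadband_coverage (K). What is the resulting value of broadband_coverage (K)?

628

Option 1 (M + 19, S := 5):
  P = 117
  S = 5
  H = 214 + 5·117 + 3·5 = 814
  M = 174 − 4·117 (+19 from intervention) = -275
  K = 1 + 117 + 2·814 − (-275) = 2021
Option 2 (H := 146):
  P = 117
  S = 30
  H = 146
  M = 174 − 4·117 = -294
  K = 1 + 117 + 2·146 − (-294) = 704
Option 3 (H := 108):
  P = 117
  S = 30
  H = 108
  M = 174 − 4·117 = -294
  K = 1 + 117 + 2·108 − (-294) = 628
Comparing — Option 1: K=2021, Option 2: K=704, Option 3: K=628. Lowest is 628 (Option 3).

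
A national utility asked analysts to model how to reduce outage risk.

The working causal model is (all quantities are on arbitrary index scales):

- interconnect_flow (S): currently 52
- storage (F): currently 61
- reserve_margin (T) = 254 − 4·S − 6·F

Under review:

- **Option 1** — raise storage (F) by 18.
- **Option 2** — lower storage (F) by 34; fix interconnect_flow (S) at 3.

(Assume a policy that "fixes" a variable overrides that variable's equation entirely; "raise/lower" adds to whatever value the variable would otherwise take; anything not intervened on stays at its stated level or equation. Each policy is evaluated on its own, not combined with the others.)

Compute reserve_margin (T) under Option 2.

Option 2 (F − 34, S := 3):
  S = 3
  F = 61 − 34 = 27
  T = 254 − 4·3 − 6·27 = 80

80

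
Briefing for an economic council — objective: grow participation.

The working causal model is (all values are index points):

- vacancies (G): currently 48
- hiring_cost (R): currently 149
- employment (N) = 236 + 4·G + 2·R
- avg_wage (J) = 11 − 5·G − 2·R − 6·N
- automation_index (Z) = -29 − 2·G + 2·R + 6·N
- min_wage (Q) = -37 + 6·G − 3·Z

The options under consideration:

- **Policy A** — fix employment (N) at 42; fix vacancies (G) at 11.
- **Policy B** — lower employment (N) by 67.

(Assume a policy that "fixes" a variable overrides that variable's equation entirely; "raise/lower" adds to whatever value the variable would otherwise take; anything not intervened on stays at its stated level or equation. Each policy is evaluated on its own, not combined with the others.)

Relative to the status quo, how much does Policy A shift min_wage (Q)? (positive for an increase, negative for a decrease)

Baseline:
  G = 48
  R = 149
  N = 236 + 4·48 + 2·149 = 726
  Z = -29 − 2·48 + 2·149 + 6·726 = 4529
  Q = -37 + 6·48 − 3·4529 = -13336
Policy A (N := 42, G := 11):
  G = 11
  R = 149
  N = 42
  Z = -29 − 2·11 + 2·149 + 6·42 = 499
  Q = -37 + 6·11 − 3·499 = -1468
Change in Q: -1468 − (-13336) = 11868

11868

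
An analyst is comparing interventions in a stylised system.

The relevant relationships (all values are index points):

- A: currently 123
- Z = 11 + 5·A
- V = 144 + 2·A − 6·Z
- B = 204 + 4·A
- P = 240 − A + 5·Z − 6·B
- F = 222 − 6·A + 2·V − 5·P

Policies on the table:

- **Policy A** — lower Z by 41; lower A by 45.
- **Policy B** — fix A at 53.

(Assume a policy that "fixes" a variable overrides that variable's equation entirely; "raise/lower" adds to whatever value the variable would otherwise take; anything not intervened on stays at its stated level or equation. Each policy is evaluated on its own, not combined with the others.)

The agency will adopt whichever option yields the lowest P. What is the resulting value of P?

Policy A (Z − 41, A − 45):
  A = 123 − 45 = 78
  Z = 11 + 5·78 (−41 from intervention) = 360
  B = 204 + 4·78 = 516
  P = 240 − 78 + 5·360 − 6·516 = -1134
Policy B (A := 53):
  A = 53
  Z = 11 + 5·53 = 276
  B = 204 + 4·53 = 416
  P = 240 − 53 + 5·276 − 6·416 = -929
Comparing — Policy A: P=-1134, Policy B: P=-929. Lowest is -1134 (Policy A).

-1134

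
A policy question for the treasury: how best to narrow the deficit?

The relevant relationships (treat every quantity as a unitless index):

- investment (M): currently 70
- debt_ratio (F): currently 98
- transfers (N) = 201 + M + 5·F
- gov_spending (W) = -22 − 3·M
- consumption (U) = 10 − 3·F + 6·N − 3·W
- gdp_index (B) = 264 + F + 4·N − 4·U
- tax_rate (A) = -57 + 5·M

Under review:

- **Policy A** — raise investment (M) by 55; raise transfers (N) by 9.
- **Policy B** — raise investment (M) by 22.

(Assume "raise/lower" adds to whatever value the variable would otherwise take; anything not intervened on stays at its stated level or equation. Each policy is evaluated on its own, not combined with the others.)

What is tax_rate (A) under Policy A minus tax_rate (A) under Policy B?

Policy A (M + 55, N + 9):
  M = 70 + 55 = 125
  A = -57 + 5·125 = 568
Policy B (M + 22):
  M = 70 + 22 = 92
  A = -57 + 5·92 = 403
A: 568 − 403 = 165

165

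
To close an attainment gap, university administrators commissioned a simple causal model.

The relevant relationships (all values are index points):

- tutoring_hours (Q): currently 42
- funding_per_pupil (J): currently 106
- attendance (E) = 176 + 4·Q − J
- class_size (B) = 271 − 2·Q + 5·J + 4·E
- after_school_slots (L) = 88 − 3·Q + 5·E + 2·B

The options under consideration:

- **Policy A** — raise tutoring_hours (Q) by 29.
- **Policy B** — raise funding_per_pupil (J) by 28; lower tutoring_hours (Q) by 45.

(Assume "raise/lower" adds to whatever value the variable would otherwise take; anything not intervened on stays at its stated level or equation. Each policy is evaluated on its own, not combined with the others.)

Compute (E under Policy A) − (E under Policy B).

324

Policy A (Q + 29):
  Q = 42 + 29 = 71
  J = 106
  E = 176 + 4·71 − 106 = 354
Policy B (J + 28, Q − 45):
  Q = 42 − 45 = -3
  J = 106 + 28 = 134
  E = 176 + 4·(-3) − 134 = 30
E: 354 − 30 = 324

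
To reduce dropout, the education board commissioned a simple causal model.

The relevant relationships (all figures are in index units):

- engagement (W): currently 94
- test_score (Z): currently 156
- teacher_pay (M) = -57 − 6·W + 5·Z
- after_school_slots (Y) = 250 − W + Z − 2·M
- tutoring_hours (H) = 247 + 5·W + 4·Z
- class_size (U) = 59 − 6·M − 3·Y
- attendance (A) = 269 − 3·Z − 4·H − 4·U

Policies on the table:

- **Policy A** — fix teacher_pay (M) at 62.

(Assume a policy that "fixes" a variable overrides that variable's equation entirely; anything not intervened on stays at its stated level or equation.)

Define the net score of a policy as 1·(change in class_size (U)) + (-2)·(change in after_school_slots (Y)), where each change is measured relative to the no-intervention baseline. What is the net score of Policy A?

Baseline:
  W = 94
  Z = 156
  M = -57 − 6·94 + 5·156 = 159
  Y = 250 − 94 + 156 − 2·159 = -6
  U = 59 − 6·159 − 3·(-6) = -877
Policy A (M := 62):
  W = 94
  Z = 156
  M = 62
  Y = 250 − 94 + 156 − 2·62 = 188
  U = 59 − 6·62 − 3·188 = -877
ΔU = -877 − (-877) = 0; ΔY = 188 − (-6) = 194
Score = 1·0 + (-2)·194 = -388

-388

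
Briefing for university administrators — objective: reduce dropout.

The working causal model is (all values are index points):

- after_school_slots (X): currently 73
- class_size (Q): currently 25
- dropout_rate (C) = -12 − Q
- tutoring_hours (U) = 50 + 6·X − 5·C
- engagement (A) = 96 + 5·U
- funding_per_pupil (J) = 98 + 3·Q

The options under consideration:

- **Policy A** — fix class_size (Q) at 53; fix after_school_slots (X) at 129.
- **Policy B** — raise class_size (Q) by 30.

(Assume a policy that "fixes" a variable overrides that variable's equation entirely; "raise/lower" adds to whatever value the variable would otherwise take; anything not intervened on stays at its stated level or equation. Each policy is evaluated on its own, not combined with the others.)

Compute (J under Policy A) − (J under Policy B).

Policy A (Q := 53, X := 129):
  Q = 53
  J = 98 + 3·53 = 257
Policy B (Q + 30):
  Q = 25 + 30 = 55
  J = 98 + 3·55 = 263
J: 257 − 263 = -6

-6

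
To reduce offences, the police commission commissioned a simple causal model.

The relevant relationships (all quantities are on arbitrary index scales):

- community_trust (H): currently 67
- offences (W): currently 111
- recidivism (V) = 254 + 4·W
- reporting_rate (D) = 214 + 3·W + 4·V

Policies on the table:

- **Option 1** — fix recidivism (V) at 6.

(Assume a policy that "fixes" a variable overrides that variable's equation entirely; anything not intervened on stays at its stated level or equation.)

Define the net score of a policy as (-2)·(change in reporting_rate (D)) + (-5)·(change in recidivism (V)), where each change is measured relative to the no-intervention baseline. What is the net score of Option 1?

8996

Baseline:
  W = 111
  V = 254 + 4·111 = 698
  D = 214 + 3·111 + 4·698 = 3339
Option 1 (V := 6):
  W = 111
  V = 6
  D = 214 + 3·111 + 4·6 = 571
ΔD = 571 − 3339 = -2768; ΔV = 6 − 698 = -692
Score = (-2)·(-2768) + (-5)·(-692) = 8996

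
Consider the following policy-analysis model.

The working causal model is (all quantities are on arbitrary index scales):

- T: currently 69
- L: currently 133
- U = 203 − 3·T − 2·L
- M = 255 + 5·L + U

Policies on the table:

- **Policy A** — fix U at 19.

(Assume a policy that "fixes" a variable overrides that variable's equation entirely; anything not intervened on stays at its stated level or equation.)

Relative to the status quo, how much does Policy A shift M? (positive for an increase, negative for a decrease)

289

Baseline:
  T = 69
  L = 133
  U = 203 − 3·69 − 2·133 = -270
  M = 255 + 5·133 + (-270) = 650
Policy A (U := 19):
  T = 69
  L = 133
  U = 19
  M = 255 + 5·133 + 19 = 939
Change in M: 939 − 650 = 289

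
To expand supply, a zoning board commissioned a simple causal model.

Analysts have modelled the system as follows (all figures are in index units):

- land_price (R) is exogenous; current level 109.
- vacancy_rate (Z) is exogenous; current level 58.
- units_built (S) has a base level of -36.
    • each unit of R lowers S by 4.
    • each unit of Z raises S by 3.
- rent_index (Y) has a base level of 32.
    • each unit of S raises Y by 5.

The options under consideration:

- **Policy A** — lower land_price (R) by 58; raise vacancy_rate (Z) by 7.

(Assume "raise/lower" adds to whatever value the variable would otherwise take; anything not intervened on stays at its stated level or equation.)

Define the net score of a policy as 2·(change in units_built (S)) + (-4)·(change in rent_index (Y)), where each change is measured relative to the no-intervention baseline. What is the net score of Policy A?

Baseline:
  R = 109
  Z = 58
  S = -36 − 4·109 + 3·58 = -298
  Y = 32 + 5·(-298) = -1458
Policy A (R − 58, Z + 7):
  R = 109 − 58 = 51
  Z = 58 + 7 = 65
  S = -36 − 4·51 + 3·65 = -45
  Y = 32 + 5·(-45) = -193
ΔS = -45 − (-298) = 253; ΔY = -193 − (-1458) = 1265
Score = 2·253 + (-4)·1265 = -4554

-4554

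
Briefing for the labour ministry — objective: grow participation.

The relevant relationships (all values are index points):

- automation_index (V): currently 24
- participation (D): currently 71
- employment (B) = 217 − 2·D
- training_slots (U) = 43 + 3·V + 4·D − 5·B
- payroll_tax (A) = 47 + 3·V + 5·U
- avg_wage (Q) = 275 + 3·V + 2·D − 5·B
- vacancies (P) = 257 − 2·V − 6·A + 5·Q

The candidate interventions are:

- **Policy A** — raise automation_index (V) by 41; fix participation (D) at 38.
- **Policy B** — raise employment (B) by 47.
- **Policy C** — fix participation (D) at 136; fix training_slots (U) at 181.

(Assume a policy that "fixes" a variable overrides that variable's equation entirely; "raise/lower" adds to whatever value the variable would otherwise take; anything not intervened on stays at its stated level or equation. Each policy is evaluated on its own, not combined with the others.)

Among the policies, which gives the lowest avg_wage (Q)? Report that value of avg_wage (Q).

-159

Policy A (V + 41, D := 38):
  V = 24 + 41 = 65
  D = 38
  B = 217 − 2·38 = 141
  Q = 275 + 3·65 + 2·38 − 5·141 = -159
Policy B (B + 47):
  V = 24
  D = 71
  B = 217 − 2·71 (+47 from intervention) = 122
  Q = 275 + 3·24 + 2·71 − 5·122 = -121
Policy C (D := 136, U := 181):
  V = 24
  D = 136
  B = 217 − 2·136 = -55
  Q = 275 + 3·24 + 2·136 − 5·(-55) = 894
Comparing — Policy A: Q=-159, Policy B: Q=-121, Policy C: Q=894. Lowest is -159 (Policy A).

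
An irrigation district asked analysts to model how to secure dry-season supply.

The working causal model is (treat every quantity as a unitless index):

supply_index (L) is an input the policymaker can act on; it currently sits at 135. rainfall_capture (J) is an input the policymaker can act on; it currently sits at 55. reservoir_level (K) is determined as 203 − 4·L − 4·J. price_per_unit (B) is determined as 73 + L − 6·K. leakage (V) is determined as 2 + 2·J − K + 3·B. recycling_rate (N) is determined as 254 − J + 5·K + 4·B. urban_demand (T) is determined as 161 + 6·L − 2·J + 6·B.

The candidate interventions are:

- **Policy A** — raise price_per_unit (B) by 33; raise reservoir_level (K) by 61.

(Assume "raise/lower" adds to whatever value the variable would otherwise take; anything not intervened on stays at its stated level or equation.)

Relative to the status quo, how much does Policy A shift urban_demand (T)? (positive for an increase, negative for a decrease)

-1998

Baseline:
  L = 135
  J = 55
  K = 203 − 4·135 − 4·55 = -557
  B = 73 + 135 − 6·(-557) = 3550
  T = 161 + 6·135 − 2·55 + 6·3550 = 22161
Policy A (B + 33, K + 61):
  L = 135
  J = 55
  K = 203 − 4·135 − 4·55 (+61 from intervention) = -496
  B = 73 + 135 − 6·(-496) (+33 from intervention) = 3217
  T = 161 + 6·135 − 2·55 + 6·3217 = 20163
Change in T: 20163 − 22161 = -1998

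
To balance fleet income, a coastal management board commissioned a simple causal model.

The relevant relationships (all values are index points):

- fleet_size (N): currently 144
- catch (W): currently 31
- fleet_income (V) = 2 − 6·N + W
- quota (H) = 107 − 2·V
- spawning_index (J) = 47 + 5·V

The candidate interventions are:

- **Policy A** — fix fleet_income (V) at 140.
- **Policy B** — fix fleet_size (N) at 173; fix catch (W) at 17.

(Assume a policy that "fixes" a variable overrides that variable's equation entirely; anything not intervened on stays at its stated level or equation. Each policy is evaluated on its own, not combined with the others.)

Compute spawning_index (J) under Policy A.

747

Policy A (V := 140):
  N = 144
  W = 31
  V = 140
  J = 47 + 5·140 = 747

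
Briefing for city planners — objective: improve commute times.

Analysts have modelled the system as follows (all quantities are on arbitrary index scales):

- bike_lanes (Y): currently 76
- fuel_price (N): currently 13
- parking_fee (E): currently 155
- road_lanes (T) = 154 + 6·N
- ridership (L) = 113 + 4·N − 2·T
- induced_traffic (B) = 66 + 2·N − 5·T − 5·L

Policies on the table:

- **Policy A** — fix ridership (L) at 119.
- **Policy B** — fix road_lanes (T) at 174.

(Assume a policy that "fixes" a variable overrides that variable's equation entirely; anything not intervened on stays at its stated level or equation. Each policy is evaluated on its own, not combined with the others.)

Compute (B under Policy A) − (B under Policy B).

-1800

Policy A (L := 119):
  N = 13
  T = 154 + 6·13 = 232
  L = 119
  B = 66 + 2·13 − 5·232 − 5·119 = -1663
Policy B (T := 174):
  N = 13
  T = 174
  L = 113 + 4·13 − 2·174 = -183
  B = 66 + 2·13 − 5·174 − 5·(-183) = 137
B: -1663 − 137 = -1800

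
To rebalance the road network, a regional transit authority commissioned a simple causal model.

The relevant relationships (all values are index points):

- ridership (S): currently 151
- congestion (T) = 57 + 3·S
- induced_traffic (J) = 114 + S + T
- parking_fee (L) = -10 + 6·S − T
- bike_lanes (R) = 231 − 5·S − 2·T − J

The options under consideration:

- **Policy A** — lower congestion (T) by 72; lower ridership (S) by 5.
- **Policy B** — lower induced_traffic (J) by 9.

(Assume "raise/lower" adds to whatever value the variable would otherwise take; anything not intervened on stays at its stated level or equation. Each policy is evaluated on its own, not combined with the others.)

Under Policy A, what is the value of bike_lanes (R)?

-2028

Policy A (T − 72, S − 5):
  S = 151 − 5 = 146
  T = 57 + 3·146 (−72 from intervention) = 423
  J = 114 + 146 + 423 = 683
  R = 231 − 5·146 − 2·423 − 683 = -2028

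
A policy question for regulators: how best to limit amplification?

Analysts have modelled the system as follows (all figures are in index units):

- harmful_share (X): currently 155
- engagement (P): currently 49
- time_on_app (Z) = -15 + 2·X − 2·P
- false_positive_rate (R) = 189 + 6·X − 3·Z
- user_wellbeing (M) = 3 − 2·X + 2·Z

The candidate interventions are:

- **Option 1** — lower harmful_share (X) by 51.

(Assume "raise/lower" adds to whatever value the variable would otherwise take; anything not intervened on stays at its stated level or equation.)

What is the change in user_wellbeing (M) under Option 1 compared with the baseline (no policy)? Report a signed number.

-102

Baseline:
  X = 155
  P = 49
  Z = -15 + 2·155 − 2·49 = 197
  M = 3 − 2·155 + 2·197 = 87
Option 1 (X − 51):
  X = 155 − 51 = 104
  P = 49
  Z = -15 + 2·104 − 2·49 = 95
  M = 3 − 2·104 + 2·95 = -15
Change in M: -15 − 87 = -102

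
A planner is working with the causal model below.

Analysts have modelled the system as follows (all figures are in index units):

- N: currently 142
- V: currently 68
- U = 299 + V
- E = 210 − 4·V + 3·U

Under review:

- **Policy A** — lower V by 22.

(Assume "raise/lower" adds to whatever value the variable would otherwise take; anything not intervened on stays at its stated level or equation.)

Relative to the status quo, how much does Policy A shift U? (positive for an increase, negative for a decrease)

-22

Baseline:
  V = 68
  U = 299 + 68 = 367
Policy A (V − 22):
  V = 68 − 22 = 46
  U = 299 + 46 = 345
Change in U: 345 − 367 = -22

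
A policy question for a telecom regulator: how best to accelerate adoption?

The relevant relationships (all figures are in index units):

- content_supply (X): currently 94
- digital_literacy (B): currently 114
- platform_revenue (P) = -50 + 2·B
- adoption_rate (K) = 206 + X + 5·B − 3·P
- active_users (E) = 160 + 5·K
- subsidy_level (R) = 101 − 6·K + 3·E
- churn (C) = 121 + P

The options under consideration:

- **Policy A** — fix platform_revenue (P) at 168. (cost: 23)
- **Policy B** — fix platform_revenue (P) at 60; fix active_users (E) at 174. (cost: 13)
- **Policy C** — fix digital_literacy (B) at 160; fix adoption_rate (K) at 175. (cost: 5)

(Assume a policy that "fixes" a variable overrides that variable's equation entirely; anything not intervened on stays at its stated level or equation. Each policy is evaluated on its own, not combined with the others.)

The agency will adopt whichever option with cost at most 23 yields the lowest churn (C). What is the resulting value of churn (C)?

181

Policy A (P := 168):
  B = 114
  P = 168
  C = 121 + 168 = 289
Policy B (P := 60, E := 174):
  B = 114
  P = 60
  C = 121 + 60 = 181
Policy C (B := 160, K := 175):
  B = 160
  P = -50 + 2·160 = 270
  C = 121 + 270 = 391
Comparing — Policy A: C=289, Policy B: C=181, Policy C: C=391. Lowest is 181 (Policy B).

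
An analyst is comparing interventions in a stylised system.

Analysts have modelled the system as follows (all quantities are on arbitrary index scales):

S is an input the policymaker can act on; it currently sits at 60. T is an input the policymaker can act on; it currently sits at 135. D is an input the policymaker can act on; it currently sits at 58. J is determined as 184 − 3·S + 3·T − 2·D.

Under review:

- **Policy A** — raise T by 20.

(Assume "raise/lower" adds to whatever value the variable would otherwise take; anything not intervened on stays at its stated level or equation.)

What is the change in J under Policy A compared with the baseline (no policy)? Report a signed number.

60

Baseline:
  S = 60
  T = 135
  D = 58
  J = 184 − 3·60 + 3·135 − 2·58 = 293
Policy A (T + 20):
  S = 60
  T = 135 + 20 = 155
  D = 58
  J = 184 − 3·60 + 3·155 − 2·58 = 353
Change in J: 353 − 293 = 60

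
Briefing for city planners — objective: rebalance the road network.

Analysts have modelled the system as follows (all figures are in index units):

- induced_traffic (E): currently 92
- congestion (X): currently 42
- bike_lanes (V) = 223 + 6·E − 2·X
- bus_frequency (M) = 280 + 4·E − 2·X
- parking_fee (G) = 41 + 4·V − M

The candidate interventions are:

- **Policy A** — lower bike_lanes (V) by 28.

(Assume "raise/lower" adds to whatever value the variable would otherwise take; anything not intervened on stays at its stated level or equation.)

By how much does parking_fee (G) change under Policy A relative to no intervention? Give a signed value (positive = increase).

-112

Baseline:
  E = 92
  X = 42
  V = 223 + 6·92 − 2·42 = 691
  M = 280 + 4·92 − 2·42 = 564
  G = 41 + 4·691 − 564 = 2241
Policy A (V − 28):
  E = 92
  X = 42
  V = 223 + 6·92 − 2·42 (−28 from intervention) = 663
  M = 280 + 4·92 − 2·42 = 564
  G = 41 + 4·663 − 564 = 2129
Change in G: 2129 − 2241 = -112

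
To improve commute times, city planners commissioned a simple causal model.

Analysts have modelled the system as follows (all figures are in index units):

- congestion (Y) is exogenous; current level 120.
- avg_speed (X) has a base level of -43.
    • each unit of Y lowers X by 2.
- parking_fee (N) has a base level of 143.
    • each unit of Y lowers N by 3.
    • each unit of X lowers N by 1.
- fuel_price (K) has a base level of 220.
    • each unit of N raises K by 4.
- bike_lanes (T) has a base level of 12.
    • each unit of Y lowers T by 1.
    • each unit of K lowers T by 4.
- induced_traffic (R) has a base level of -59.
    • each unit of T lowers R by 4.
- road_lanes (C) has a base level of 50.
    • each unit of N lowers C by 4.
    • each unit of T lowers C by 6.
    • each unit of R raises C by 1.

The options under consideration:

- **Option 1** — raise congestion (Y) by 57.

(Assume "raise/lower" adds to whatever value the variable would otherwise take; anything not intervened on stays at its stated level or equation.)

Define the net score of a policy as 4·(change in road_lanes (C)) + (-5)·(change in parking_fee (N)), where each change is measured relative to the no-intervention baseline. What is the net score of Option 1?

-33003

Baseline:
  Y = 120
  X = -43 − 2·120 = -283
  N = 143 − 3·120 − (-283) = 66
  K = 220 + 4·66 = 484
  T = 12 − 120 − 4·484 = -2044
  R = -59 − 4·(-2044) = 8117
  C = 50 − 4·66 − 6·(-2044) + 8117 = 20167
Option 1 (Y + 57):
  Y = 120 + 57 = 177
  X = -43 − 2·177 = -397
  N = 143 − 3·177 − (-397) = 9
  K = 220 + 4·9 = 256
  T = 12 − 177 − 4·256 = -1189
  R = -59 − 4·(-1189) = 4697
  C = 50 − 4·9 − 6·(-1189) + 4697 = 11845
ΔC = 11845 − 20167 = -8322; ΔN = 9 − 66 = -57
Score = 4·(-8322) + (-5)·(-57) = -33003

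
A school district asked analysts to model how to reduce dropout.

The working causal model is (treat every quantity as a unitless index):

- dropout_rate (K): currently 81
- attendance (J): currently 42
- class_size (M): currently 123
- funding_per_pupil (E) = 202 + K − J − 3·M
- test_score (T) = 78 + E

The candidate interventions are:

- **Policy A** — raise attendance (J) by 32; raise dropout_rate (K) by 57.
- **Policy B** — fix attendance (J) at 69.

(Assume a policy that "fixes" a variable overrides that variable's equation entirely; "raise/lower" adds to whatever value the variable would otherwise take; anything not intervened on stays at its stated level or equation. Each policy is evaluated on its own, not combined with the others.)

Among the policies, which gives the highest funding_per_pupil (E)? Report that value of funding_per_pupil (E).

Policy A (J + 32, K + 57):
  K = 81 + 57 = 138
  J = 42 + 32 = 74
  M = 123
  E = 202 + 138 − 74 − 3·123 = -103
Policy B (J := 69):
  K = 81
  J = 69
  M = 123
  E = 202 + 81 − 69 − 3·123 = -155
Comparing — Policy A: E=-103, Policy B: E=-155. Highest is -103 (Policy A).

-103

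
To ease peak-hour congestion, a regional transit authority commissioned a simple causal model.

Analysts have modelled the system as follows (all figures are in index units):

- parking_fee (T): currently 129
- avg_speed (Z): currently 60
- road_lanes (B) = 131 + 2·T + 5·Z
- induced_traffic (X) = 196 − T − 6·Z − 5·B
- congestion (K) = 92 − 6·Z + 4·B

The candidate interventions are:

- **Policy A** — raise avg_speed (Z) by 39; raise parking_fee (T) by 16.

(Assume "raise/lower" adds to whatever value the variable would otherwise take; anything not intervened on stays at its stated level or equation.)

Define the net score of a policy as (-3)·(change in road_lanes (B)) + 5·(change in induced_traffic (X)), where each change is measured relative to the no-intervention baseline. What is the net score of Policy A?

Baseline:
  T = 129
  Z = 60
  B = 131 + 2·129 + 5·60 = 689
  X = 196 − 129 − 6·60 − 5·689 = -3738
Policy A (Z + 39, T + 16):
  T = 129 + 16 = 145
  Z = 60 + 39 = 99
  B = 131 + 2·145 + 5·99 = 916
  X = 196 − 145 − 6·99 − 5·916 = -5123
ΔB = 916 − 689 = 227; ΔX = -5123 − (-3738) = -1385
Score = (-3)·227 + 5·(-1385) = -7606

-7606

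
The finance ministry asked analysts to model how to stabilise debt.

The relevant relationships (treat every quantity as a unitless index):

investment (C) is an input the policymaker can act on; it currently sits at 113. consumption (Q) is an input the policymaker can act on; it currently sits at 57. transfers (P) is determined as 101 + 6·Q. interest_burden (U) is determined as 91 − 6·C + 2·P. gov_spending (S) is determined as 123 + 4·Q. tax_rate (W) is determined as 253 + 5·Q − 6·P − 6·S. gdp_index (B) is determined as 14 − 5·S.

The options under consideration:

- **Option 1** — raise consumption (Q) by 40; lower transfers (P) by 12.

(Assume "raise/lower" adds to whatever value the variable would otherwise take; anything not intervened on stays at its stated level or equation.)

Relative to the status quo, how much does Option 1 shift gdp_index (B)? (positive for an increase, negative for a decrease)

-800

Baseline:
  Q = 57
  S = 123 + 4·57 = 351
  B = 14 − 5·351 = -1741
Option 1 (Q + 40, P − 12):
  Q = 57 + 40 = 97
  S = 123 + 4·97 = 511
  B = 14 − 5·511 = -2541
Change in B: -2541 − (-1741) = -800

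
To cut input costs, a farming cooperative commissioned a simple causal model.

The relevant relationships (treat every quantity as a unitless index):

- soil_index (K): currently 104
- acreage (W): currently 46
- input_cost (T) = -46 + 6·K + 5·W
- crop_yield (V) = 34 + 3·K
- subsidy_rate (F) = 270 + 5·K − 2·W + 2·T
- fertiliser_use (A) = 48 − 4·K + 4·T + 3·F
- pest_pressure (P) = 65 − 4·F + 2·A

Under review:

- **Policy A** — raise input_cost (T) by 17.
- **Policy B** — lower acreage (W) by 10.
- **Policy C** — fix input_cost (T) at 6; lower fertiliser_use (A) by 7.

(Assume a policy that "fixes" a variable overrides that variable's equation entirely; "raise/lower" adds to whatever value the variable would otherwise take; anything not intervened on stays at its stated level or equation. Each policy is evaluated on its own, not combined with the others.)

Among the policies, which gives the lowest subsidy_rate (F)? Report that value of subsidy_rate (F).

710

Policy A (T + 17):
  K = 104
  W = 46
  T = -46 + 6·104 + 5·46 (+17 from intervention) = 825
  F = 270 + 5·104 − 2·46 + 2·825 = 2348
Policy B (W − 10):
  K = 104
  W = 46 − 10 = 36
  T = -46 + 6·104 + 5·36 = 758
  F = 270 + 5·104 − 2·36 + 2·758 = 2234
Policy C (T := 6, A − 7):
  K = 104
  W = 46
  T = 6
  F = 270 + 5·104 − 2·46 + 2·6 = 710
Comparing — Policy A: F=2348, Policy B: F=2234, Policy C: F=710. Lowest is 710 (Policy C).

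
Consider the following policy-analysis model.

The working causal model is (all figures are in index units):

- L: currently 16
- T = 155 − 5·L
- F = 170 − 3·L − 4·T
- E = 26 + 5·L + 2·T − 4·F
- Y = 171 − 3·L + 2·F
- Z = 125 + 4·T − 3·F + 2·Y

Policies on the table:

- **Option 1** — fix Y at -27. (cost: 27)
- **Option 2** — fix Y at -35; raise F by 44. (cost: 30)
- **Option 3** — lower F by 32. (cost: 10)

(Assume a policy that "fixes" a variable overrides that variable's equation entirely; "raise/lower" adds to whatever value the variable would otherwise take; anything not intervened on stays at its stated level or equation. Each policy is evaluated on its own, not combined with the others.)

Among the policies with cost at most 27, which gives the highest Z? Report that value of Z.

905

Option 1 (Y := -27):
  L = 16
  T = 155 − 5·16 = 75
  F = 170 − 3·16 − 4·75 = -178
  Y = -27
  Z = 125 + 4·75 − 3·(-178) + 2·(-27) = 905
Option 3 (F − 32):
  L = 16
  T = 155 − 5·16 = 75
  F = 170 − 3·16 − 4·75 (−32 from intervention) = -210
  Y = 171 − 3·16 + 2·(-210) = -297
  Z = 125 + 4·75 − 3·(-210) + 2·(-297) = 461
Comparing — Option 1: Z=905, Option 3: Z=461. Highest is 905 (Option 1).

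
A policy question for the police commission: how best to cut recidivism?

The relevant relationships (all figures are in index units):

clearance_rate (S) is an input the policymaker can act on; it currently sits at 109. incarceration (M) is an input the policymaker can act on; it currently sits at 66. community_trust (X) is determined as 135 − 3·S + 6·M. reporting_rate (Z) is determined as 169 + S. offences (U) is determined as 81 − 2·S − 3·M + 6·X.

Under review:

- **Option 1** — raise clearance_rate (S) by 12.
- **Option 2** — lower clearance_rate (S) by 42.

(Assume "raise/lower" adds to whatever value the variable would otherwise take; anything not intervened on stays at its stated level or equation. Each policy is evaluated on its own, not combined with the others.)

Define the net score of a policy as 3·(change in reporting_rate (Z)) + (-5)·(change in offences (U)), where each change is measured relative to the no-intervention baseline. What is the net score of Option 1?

1236

Baseline:
  S = 109
  M = 66
  X = 135 − 3·109 + 6·66 = 204
  Z = 169 + 109 = 278
  U = 81 − 2·109 − 3·66 + 6·204 = 889
Option 1 (S + 12):
  S = 109 + 12 = 121
  M = 66
  X = 135 − 3·121 + 6·66 = 168
  Z = 169 + 121 = 290
  U = 81 − 2·121 − 3·66 + 6·168 = 649
ΔZ = 290 − 278 = 12; ΔU = 649 − 889 = -240
Score = 3·12 + (-5)·(-240) = 1236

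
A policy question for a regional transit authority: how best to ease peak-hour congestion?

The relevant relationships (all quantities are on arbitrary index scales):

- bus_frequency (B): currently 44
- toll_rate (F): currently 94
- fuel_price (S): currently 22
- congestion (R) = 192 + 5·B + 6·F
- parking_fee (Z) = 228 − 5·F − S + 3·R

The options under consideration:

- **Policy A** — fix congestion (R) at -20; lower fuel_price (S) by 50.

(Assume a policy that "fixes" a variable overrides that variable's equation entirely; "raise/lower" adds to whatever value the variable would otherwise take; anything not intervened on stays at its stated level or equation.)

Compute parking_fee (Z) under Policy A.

Policy A (R := -20, S − 50):
  B = 44
  F = 94
  S = 22 − 50 = -28
  R = -20
  Z = 228 − 5·94 − (-28) + 3·(-20) = -274

-274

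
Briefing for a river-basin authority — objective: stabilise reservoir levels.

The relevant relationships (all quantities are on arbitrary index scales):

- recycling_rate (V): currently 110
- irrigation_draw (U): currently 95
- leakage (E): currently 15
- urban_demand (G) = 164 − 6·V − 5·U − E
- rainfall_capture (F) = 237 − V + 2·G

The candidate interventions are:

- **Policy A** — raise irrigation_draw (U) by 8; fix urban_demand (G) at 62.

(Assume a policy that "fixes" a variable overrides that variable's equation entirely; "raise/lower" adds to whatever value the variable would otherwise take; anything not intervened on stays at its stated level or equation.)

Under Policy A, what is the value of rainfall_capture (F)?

251

Policy A (U + 8, G := 62):
  V = 110
  U = 95 + 8 = 103
  E = 15
  G = 62
  F = 237 − 110 + 2·62 = 251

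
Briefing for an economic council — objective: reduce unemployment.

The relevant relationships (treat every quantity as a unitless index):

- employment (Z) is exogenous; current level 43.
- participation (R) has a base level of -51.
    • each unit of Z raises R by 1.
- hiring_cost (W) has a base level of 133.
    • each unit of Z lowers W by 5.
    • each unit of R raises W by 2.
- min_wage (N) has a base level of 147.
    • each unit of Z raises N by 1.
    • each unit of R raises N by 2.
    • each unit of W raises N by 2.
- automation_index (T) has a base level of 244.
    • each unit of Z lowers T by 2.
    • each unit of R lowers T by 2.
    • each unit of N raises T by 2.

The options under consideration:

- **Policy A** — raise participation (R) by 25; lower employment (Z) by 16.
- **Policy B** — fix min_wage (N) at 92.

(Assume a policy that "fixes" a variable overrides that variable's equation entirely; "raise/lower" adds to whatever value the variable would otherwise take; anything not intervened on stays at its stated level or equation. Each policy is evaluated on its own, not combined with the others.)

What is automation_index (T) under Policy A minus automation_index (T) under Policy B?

Policy A (R + 25, Z − 16):
  Z = 43 − 16 = 27
  R = -51 + 27 (+25 from intervention) = 1
  W = 133 − 5·27 + 2·1 = 0
  N = 147 + 27 + 2·1 + 2·0 = 176
  T = 244 − 2·27 − 2·1 + 2·176 = 540
Policy B (N := 92):
  Z = 43
  R = -51 + 43 = -8
  W = 133 − 5·43 + 2·(-8) = -98
  N = 92
  T = 244 − 2·43 − 2·(-8) + 2·92 = 358
T: 540 − 358 = 182

182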